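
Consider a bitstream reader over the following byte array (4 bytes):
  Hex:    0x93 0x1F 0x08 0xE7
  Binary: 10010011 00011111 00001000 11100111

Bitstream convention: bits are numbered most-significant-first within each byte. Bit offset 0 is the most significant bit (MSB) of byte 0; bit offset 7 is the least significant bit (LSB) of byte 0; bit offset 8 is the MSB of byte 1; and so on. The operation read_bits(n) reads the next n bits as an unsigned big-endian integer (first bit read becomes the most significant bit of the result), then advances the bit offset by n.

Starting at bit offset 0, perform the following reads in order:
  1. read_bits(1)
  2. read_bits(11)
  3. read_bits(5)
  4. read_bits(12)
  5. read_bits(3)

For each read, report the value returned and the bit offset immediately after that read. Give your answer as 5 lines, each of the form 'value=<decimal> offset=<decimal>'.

Answer: value=1 offset=1
value=305 offset=12
value=30 offset=17
value=284 offset=29
value=7 offset=32

Derivation:
Read 1: bits[0:1] width=1 -> value=1 (bin 1); offset now 1 = byte 0 bit 1; 31 bits remain
Read 2: bits[1:12] width=11 -> value=305 (bin 00100110001); offset now 12 = byte 1 bit 4; 20 bits remain
Read 3: bits[12:17] width=5 -> value=30 (bin 11110); offset now 17 = byte 2 bit 1; 15 bits remain
Read 4: bits[17:29] width=12 -> value=284 (bin 000100011100); offset now 29 = byte 3 bit 5; 3 bits remain
Read 5: bits[29:32] width=3 -> value=7 (bin 111); offset now 32 = byte 4 bit 0; 0 bits remain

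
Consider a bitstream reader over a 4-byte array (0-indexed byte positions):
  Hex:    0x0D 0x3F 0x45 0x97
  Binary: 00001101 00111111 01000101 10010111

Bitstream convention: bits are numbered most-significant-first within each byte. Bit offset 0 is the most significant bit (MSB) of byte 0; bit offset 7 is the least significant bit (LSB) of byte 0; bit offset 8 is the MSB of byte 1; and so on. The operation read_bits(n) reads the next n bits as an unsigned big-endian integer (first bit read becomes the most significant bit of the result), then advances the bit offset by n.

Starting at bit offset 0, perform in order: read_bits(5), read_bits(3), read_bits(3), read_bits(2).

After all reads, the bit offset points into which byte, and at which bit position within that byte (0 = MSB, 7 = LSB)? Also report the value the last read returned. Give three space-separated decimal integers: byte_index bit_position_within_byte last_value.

Read 1: bits[0:5] width=5 -> value=1 (bin 00001); offset now 5 = byte 0 bit 5; 27 bits remain
Read 2: bits[5:8] width=3 -> value=5 (bin 101); offset now 8 = byte 1 bit 0; 24 bits remain
Read 3: bits[8:11] width=3 -> value=1 (bin 001); offset now 11 = byte 1 bit 3; 21 bits remain
Read 4: bits[11:13] width=2 -> value=3 (bin 11); offset now 13 = byte 1 bit 5; 19 bits remain

Answer: 1 5 3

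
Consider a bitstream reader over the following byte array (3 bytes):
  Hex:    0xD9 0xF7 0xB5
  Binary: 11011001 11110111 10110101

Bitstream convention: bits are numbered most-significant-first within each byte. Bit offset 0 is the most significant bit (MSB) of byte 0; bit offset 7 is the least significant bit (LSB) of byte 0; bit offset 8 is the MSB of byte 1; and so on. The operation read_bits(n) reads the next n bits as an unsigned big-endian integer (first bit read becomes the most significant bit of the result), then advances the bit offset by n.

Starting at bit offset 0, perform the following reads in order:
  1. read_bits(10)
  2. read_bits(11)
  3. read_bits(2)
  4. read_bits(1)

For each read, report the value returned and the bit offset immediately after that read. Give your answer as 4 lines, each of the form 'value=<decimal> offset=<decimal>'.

Answer: value=871 offset=10
value=1782 offset=21
value=2 offset=23
value=1 offset=24

Derivation:
Read 1: bits[0:10] width=10 -> value=871 (bin 1101100111); offset now 10 = byte 1 bit 2; 14 bits remain
Read 2: bits[10:21] width=11 -> value=1782 (bin 11011110110); offset now 21 = byte 2 bit 5; 3 bits remain
Read 3: bits[21:23] width=2 -> value=2 (bin 10); offset now 23 = byte 2 bit 7; 1 bits remain
Read 4: bits[23:24] width=1 -> value=1 (bin 1); offset now 24 = byte 3 bit 0; 0 bits remain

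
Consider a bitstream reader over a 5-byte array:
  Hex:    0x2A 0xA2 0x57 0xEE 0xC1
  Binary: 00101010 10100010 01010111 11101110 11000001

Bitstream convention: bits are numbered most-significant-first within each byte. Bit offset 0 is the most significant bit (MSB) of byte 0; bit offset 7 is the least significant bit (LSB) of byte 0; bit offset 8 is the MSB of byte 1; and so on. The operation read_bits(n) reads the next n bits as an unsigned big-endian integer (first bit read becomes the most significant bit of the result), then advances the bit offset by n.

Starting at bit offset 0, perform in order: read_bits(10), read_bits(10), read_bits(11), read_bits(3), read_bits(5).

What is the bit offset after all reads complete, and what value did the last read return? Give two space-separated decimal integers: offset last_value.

Read 1: bits[0:10] width=10 -> value=170 (bin 0010101010); offset now 10 = byte 1 bit 2; 30 bits remain
Read 2: bits[10:20] width=10 -> value=549 (bin 1000100101); offset now 20 = byte 2 bit 4; 20 bits remain
Read 3: bits[20:31] width=11 -> value=1015 (bin 01111110111); offset now 31 = byte 3 bit 7; 9 bits remain
Read 4: bits[31:34] width=3 -> value=3 (bin 011); offset now 34 = byte 4 bit 2; 6 bits remain
Read 5: bits[34:39] width=5 -> value=0 (bin 00000); offset now 39 = byte 4 bit 7; 1 bits remain

Answer: 39 0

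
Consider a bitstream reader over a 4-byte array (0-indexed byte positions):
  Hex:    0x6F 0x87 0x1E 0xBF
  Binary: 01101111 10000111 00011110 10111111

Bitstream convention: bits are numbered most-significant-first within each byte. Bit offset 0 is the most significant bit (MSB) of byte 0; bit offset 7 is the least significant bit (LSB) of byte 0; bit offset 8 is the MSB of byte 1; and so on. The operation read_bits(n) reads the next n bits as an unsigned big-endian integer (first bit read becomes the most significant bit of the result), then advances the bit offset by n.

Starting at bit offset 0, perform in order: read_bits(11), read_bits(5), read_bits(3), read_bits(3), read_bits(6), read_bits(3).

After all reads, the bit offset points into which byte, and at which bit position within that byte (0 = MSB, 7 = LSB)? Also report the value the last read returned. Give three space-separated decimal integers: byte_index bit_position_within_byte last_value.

Read 1: bits[0:11] width=11 -> value=892 (bin 01101111100); offset now 11 = byte 1 bit 3; 21 bits remain
Read 2: bits[11:16] width=5 -> value=7 (bin 00111); offset now 16 = byte 2 bit 0; 16 bits remain
Read 3: bits[16:19] width=3 -> value=0 (bin 000); offset now 19 = byte 2 bit 3; 13 bits remain
Read 4: bits[19:22] width=3 -> value=7 (bin 111); offset now 22 = byte 2 bit 6; 10 bits remain
Read 5: bits[22:28] width=6 -> value=43 (bin 101011); offset now 28 = byte 3 bit 4; 4 bits remain
Read 6: bits[28:31] width=3 -> value=7 (bin 111); offset now 31 = byte 3 bit 7; 1 bits remain

Answer: 3 7 7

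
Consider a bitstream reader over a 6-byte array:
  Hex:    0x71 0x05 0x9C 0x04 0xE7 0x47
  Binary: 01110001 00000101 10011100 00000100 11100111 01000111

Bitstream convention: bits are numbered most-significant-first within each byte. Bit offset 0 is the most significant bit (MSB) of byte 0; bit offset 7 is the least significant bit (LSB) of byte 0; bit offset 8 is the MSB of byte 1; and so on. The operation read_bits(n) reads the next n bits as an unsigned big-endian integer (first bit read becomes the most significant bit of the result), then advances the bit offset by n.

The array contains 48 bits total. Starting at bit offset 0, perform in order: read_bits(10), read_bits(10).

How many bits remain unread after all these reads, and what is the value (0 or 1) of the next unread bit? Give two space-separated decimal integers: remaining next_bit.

Answer: 28 1

Derivation:
Read 1: bits[0:10] width=10 -> value=452 (bin 0111000100); offset now 10 = byte 1 bit 2; 38 bits remain
Read 2: bits[10:20] width=10 -> value=89 (bin 0001011001); offset now 20 = byte 2 bit 4; 28 bits remain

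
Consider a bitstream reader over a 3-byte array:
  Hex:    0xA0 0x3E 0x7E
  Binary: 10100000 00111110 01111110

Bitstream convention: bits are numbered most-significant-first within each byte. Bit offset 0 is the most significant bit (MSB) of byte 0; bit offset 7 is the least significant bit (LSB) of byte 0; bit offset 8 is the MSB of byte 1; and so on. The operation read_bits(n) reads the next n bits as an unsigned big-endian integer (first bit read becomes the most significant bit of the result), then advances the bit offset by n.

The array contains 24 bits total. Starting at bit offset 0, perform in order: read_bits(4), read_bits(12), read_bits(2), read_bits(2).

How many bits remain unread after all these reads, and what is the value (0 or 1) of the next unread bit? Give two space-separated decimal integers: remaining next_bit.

Read 1: bits[0:4] width=4 -> value=10 (bin 1010); offset now 4 = byte 0 bit 4; 20 bits remain
Read 2: bits[4:16] width=12 -> value=62 (bin 000000111110); offset now 16 = byte 2 bit 0; 8 bits remain
Read 3: bits[16:18] width=2 -> value=1 (bin 01); offset now 18 = byte 2 bit 2; 6 bits remain
Read 4: bits[18:20] width=2 -> value=3 (bin 11); offset now 20 = byte 2 bit 4; 4 bits remain

Answer: 4 1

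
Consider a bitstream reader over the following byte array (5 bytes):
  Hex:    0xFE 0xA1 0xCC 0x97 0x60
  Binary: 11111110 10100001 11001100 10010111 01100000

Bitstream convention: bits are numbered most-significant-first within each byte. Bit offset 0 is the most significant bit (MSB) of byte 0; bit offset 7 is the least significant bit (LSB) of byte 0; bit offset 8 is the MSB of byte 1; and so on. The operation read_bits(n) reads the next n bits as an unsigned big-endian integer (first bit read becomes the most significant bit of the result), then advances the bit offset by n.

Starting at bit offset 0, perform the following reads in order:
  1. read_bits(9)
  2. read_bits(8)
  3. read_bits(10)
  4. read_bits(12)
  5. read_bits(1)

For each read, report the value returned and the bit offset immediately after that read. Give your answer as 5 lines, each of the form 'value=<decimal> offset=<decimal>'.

Answer: value=509 offset=9
value=67 offset=17
value=612 offset=27
value=2992 offset=39
value=0 offset=40

Derivation:
Read 1: bits[0:9] width=9 -> value=509 (bin 111111101); offset now 9 = byte 1 bit 1; 31 bits remain
Read 2: bits[9:17] width=8 -> value=67 (bin 01000011); offset now 17 = byte 2 bit 1; 23 bits remain
Read 3: bits[17:27] width=10 -> value=612 (bin 1001100100); offset now 27 = byte 3 bit 3; 13 bits remain
Read 4: bits[27:39] width=12 -> value=2992 (bin 101110110000); offset now 39 = byte 4 bit 7; 1 bits remain
Read 5: bits[39:40] width=1 -> value=0 (bin 0); offset now 40 = byte 5 bit 0; 0 bits remain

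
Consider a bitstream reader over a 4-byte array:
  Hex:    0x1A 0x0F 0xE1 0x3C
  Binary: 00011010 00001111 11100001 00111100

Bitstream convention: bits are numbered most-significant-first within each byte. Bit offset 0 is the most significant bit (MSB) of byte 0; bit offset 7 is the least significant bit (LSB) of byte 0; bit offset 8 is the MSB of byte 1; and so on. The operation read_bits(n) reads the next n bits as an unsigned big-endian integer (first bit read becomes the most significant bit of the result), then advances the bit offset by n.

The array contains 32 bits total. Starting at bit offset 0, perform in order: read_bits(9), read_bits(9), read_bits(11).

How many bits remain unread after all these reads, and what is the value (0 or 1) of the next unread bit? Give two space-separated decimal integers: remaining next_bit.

Read 1: bits[0:9] width=9 -> value=52 (bin 000110100); offset now 9 = byte 1 bit 1; 23 bits remain
Read 2: bits[9:18] width=9 -> value=63 (bin 000111111); offset now 18 = byte 2 bit 2; 14 bits remain
Read 3: bits[18:29] width=11 -> value=1063 (bin 10000100111); offset now 29 = byte 3 bit 5; 3 bits remain

Answer: 3 1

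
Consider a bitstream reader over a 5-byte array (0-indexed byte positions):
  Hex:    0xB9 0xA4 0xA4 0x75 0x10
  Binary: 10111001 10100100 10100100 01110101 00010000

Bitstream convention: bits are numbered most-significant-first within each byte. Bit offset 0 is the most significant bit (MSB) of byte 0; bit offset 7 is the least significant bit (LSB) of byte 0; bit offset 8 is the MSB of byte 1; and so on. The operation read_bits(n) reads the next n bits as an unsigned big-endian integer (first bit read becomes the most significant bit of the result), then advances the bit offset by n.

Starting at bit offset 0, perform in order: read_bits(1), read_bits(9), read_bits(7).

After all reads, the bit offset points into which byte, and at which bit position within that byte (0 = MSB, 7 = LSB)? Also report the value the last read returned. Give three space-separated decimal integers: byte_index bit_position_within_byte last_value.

Read 1: bits[0:1] width=1 -> value=1 (bin 1); offset now 1 = byte 0 bit 1; 39 bits remain
Read 2: bits[1:10] width=9 -> value=230 (bin 011100110); offset now 10 = byte 1 bit 2; 30 bits remain
Read 3: bits[10:17] width=7 -> value=73 (bin 1001001); offset now 17 = byte 2 bit 1; 23 bits remain

Answer: 2 1 73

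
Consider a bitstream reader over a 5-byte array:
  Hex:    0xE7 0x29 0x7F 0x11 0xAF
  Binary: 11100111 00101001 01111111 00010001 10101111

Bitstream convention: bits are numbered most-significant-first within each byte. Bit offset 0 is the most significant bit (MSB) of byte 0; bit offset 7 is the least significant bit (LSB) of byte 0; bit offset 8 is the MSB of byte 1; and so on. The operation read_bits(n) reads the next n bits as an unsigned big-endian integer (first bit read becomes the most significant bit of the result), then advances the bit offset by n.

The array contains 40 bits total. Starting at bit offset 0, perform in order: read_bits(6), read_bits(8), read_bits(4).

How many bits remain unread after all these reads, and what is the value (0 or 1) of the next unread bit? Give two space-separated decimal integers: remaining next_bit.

Read 1: bits[0:6] width=6 -> value=57 (bin 111001); offset now 6 = byte 0 bit 6; 34 bits remain
Read 2: bits[6:14] width=8 -> value=202 (bin 11001010); offset now 14 = byte 1 bit 6; 26 bits remain
Read 3: bits[14:18] width=4 -> value=5 (bin 0101); offset now 18 = byte 2 bit 2; 22 bits remain

Answer: 22 1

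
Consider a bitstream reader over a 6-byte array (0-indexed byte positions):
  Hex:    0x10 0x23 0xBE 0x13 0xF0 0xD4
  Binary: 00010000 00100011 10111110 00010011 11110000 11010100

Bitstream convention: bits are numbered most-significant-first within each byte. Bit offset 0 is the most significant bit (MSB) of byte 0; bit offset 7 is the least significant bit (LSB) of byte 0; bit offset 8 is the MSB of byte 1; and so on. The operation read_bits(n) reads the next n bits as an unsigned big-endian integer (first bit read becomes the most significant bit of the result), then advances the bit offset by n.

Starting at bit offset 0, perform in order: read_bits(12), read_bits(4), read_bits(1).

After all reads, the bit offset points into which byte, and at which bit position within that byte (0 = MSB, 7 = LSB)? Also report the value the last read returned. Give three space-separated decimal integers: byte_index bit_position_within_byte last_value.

Answer: 2 1 1

Derivation:
Read 1: bits[0:12] width=12 -> value=258 (bin 000100000010); offset now 12 = byte 1 bit 4; 36 bits remain
Read 2: bits[12:16] width=4 -> value=3 (bin 0011); offset now 16 = byte 2 bit 0; 32 bits remain
Read 3: bits[16:17] width=1 -> value=1 (bin 1); offset now 17 = byte 2 bit 1; 31 bits remain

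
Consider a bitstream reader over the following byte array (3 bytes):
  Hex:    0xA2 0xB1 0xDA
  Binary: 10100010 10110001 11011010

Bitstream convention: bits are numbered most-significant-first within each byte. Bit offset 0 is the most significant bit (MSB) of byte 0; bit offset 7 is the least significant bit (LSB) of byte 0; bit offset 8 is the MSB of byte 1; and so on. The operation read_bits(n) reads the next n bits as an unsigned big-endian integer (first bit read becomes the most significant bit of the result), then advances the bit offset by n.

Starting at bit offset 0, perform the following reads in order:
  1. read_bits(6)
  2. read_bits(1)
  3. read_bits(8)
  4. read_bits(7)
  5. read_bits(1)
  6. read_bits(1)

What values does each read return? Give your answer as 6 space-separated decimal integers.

Answer: 40 1 88 118 1 0

Derivation:
Read 1: bits[0:6] width=6 -> value=40 (bin 101000); offset now 6 = byte 0 bit 6; 18 bits remain
Read 2: bits[6:7] width=1 -> value=1 (bin 1); offset now 7 = byte 0 bit 7; 17 bits remain
Read 3: bits[7:15] width=8 -> value=88 (bin 01011000); offset now 15 = byte 1 bit 7; 9 bits remain
Read 4: bits[15:22] width=7 -> value=118 (bin 1110110); offset now 22 = byte 2 bit 6; 2 bits remain
Read 5: bits[22:23] width=1 -> value=1 (bin 1); offset now 23 = byte 2 bit 7; 1 bits remain
Read 6: bits[23:24] width=1 -> value=0 (bin 0); offset now 24 = byte 3 bit 0; 0 bits remain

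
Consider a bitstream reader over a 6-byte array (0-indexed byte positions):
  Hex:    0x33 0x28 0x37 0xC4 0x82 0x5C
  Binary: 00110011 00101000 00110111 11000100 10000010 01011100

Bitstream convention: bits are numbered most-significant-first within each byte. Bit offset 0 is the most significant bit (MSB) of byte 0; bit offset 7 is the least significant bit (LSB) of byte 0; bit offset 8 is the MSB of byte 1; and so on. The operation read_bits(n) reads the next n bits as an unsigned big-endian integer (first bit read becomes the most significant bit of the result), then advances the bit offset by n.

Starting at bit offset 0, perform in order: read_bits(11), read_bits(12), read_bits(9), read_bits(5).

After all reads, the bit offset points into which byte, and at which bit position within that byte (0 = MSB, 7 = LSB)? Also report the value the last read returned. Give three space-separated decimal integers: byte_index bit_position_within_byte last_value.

Read 1: bits[0:11] width=11 -> value=409 (bin 00110011001); offset now 11 = byte 1 bit 3; 37 bits remain
Read 2: bits[11:23] width=12 -> value=1051 (bin 010000011011); offset now 23 = byte 2 bit 7; 25 bits remain
Read 3: bits[23:32] width=9 -> value=452 (bin 111000100); offset now 32 = byte 4 bit 0; 16 bits remain
Read 4: bits[32:37] width=5 -> value=16 (bin 10000); offset now 37 = byte 4 bit 5; 11 bits remain

Answer: 4 5 16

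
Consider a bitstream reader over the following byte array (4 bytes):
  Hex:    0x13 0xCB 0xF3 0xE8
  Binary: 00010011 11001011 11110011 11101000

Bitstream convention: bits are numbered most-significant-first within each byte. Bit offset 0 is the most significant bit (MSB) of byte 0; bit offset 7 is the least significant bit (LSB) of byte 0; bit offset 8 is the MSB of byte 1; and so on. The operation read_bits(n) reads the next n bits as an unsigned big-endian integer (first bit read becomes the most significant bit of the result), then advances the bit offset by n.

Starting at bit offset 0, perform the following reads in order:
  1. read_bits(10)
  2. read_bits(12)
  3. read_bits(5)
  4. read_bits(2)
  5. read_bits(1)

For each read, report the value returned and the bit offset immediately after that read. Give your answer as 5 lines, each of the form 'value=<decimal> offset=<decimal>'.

Answer: value=79 offset=10
value=764 offset=22
value=31 offset=27
value=1 offset=29
value=0 offset=30

Derivation:
Read 1: bits[0:10] width=10 -> value=79 (bin 0001001111); offset now 10 = byte 1 bit 2; 22 bits remain
Read 2: bits[10:22] width=12 -> value=764 (bin 001011111100); offset now 22 = byte 2 bit 6; 10 bits remain
Read 3: bits[22:27] width=5 -> value=31 (bin 11111); offset now 27 = byte 3 bit 3; 5 bits remain
Read 4: bits[27:29] width=2 -> value=1 (bin 01); offset now 29 = byte 3 bit 5; 3 bits remain
Read 5: bits[29:30] width=1 -> value=0 (bin 0); offset now 30 = byte 3 bit 6; 2 bits remain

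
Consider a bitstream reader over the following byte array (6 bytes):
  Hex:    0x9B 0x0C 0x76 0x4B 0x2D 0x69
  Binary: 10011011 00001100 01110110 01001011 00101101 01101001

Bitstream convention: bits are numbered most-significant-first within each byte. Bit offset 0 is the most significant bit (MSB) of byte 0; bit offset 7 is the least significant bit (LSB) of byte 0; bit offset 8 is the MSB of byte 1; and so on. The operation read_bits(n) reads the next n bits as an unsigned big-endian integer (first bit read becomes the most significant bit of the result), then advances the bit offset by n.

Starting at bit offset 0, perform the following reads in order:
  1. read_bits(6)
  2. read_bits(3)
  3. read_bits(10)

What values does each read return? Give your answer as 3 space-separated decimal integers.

Read 1: bits[0:6] width=6 -> value=38 (bin 100110); offset now 6 = byte 0 bit 6; 42 bits remain
Read 2: bits[6:9] width=3 -> value=6 (bin 110); offset now 9 = byte 1 bit 1; 39 bits remain
Read 3: bits[9:19] width=10 -> value=99 (bin 0001100011); offset now 19 = byte 2 bit 3; 29 bits remain

Answer: 38 6 99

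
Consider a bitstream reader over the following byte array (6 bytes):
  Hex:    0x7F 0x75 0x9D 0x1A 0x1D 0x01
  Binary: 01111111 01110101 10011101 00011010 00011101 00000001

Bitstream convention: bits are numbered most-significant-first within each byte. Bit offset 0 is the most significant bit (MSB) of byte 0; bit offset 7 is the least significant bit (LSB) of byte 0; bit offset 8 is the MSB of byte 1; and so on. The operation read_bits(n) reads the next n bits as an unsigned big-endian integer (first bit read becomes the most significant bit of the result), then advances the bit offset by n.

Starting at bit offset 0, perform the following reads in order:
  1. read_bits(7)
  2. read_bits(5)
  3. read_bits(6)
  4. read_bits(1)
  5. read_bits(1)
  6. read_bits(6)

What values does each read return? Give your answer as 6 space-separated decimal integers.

Answer: 63 23 22 0 1 52

Derivation:
Read 1: bits[0:7] width=7 -> value=63 (bin 0111111); offset now 7 = byte 0 bit 7; 41 bits remain
Read 2: bits[7:12] width=5 -> value=23 (bin 10111); offset now 12 = byte 1 bit 4; 36 bits remain
Read 3: bits[12:18] width=6 -> value=22 (bin 010110); offset now 18 = byte 2 bit 2; 30 bits remain
Read 4: bits[18:19] width=1 -> value=0 (bin 0); offset now 19 = byte 2 bit 3; 29 bits remain
Read 5: bits[19:20] width=1 -> value=1 (bin 1); offset now 20 = byte 2 bit 4; 28 bits remain
Read 6: bits[20:26] width=6 -> value=52 (bin 110100); offset now 26 = byte 3 bit 2; 22 bits remain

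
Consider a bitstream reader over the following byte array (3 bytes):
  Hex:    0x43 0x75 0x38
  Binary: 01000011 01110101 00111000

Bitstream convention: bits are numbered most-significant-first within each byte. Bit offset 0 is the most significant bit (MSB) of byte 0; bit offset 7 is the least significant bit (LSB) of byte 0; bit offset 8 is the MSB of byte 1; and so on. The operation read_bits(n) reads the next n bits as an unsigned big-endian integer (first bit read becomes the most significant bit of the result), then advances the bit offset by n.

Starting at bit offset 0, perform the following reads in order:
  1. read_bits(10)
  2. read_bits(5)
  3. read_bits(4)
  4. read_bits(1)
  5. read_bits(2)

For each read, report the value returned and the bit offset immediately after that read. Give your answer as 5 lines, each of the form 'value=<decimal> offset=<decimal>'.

Answer: value=269 offset=10
value=26 offset=15
value=9 offset=19
value=1 offset=20
value=2 offset=22

Derivation:
Read 1: bits[0:10] width=10 -> value=269 (bin 0100001101); offset now 10 = byte 1 bit 2; 14 bits remain
Read 2: bits[10:15] width=5 -> value=26 (bin 11010); offset now 15 = byte 1 bit 7; 9 bits remain
Read 3: bits[15:19] width=4 -> value=9 (bin 1001); offset now 19 = byte 2 bit 3; 5 bits remain
Read 4: bits[19:20] width=1 -> value=1 (bin 1); offset now 20 = byte 2 bit 4; 4 bits remain
Read 5: bits[20:22] width=2 -> value=2 (bin 10); offset now 22 = byte 2 bit 6; 2 bits remain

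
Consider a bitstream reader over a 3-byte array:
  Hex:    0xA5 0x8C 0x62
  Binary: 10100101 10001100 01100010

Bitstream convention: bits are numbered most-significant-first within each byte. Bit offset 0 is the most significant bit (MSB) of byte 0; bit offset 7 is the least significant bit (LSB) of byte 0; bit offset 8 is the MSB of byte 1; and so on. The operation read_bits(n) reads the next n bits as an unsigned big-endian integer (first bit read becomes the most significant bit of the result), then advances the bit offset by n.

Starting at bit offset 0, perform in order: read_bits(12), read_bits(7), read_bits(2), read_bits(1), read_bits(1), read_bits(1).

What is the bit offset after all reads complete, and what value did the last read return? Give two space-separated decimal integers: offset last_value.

Answer: 24 0

Derivation:
Read 1: bits[0:12] width=12 -> value=2648 (bin 101001011000); offset now 12 = byte 1 bit 4; 12 bits remain
Read 2: bits[12:19] width=7 -> value=99 (bin 1100011); offset now 19 = byte 2 bit 3; 5 bits remain
Read 3: bits[19:21] width=2 -> value=0 (bin 00); offset now 21 = byte 2 bit 5; 3 bits remain
Read 4: bits[21:22] width=1 -> value=0 (bin 0); offset now 22 = byte 2 bit 6; 2 bits remain
Read 5: bits[22:23] width=1 -> value=1 (bin 1); offset now 23 = byte 2 bit 7; 1 bits remain
Read 6: bits[23:24] width=1 -> value=0 (bin 0); offset now 24 = byte 3 bit 0; 0 bits remain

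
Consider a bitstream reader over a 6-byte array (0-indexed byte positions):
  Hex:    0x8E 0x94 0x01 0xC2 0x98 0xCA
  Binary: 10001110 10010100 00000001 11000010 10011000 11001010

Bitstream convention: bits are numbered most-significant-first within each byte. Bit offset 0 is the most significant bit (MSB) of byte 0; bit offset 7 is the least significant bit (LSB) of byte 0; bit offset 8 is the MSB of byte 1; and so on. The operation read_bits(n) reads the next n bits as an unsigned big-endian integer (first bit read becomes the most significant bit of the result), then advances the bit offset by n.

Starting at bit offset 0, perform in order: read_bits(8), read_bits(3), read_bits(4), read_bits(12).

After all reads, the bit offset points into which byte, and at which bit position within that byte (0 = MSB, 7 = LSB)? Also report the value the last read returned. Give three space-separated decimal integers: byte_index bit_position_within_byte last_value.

Read 1: bits[0:8] width=8 -> value=142 (bin 10001110); offset now 8 = byte 1 bit 0; 40 bits remain
Read 2: bits[8:11] width=3 -> value=4 (bin 100); offset now 11 = byte 1 bit 3; 37 bits remain
Read 3: bits[11:15] width=4 -> value=10 (bin 1010); offset now 15 = byte 1 bit 7; 33 bits remain
Read 4: bits[15:27] width=12 -> value=14 (bin 000000001110); offset now 27 = byte 3 bit 3; 21 bits remain

Answer: 3 3 14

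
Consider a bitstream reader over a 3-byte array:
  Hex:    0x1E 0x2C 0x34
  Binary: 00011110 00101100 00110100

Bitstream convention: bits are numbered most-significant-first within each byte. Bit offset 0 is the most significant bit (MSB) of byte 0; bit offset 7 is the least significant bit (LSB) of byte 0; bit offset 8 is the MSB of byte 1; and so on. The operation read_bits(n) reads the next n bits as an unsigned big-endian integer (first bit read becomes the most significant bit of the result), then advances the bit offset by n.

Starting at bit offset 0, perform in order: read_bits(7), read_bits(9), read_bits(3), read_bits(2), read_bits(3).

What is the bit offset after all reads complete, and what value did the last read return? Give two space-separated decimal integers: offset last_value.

Answer: 24 4

Derivation:
Read 1: bits[0:7] width=7 -> value=15 (bin 0001111); offset now 7 = byte 0 bit 7; 17 bits remain
Read 2: bits[7:16] width=9 -> value=44 (bin 000101100); offset now 16 = byte 2 bit 0; 8 bits remain
Read 3: bits[16:19] width=3 -> value=1 (bin 001); offset now 19 = byte 2 bit 3; 5 bits remain
Read 4: bits[19:21] width=2 -> value=2 (bin 10); offset now 21 = byte 2 bit 5; 3 bits remain
Read 5: bits[21:24] width=3 -> value=4 (bin 100); offset now 24 = byte 3 bit 0; 0 bits remain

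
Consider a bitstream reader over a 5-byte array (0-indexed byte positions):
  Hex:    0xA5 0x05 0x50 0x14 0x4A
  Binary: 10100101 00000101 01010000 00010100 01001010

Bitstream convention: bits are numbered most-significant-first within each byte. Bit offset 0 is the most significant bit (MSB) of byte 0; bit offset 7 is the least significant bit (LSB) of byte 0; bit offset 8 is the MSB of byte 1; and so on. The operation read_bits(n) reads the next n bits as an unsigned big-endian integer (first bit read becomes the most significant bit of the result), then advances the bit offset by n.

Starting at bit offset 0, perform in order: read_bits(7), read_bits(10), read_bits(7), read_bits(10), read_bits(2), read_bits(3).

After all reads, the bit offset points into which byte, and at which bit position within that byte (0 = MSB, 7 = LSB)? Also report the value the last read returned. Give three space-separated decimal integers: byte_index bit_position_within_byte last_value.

Answer: 4 7 5

Derivation:
Read 1: bits[0:7] width=7 -> value=82 (bin 1010010); offset now 7 = byte 0 bit 7; 33 bits remain
Read 2: bits[7:17] width=10 -> value=522 (bin 1000001010); offset now 17 = byte 2 bit 1; 23 bits remain
Read 3: bits[17:24] width=7 -> value=80 (bin 1010000); offset now 24 = byte 3 bit 0; 16 bits remain
Read 4: bits[24:34] width=10 -> value=81 (bin 0001010001); offset now 34 = byte 4 bit 2; 6 bits remain
Read 5: bits[34:36] width=2 -> value=0 (bin 00); offset now 36 = byte 4 bit 4; 4 bits remain
Read 6: bits[36:39] width=3 -> value=5 (bin 101); offset now 39 = byte 4 bit 7; 1 bits remain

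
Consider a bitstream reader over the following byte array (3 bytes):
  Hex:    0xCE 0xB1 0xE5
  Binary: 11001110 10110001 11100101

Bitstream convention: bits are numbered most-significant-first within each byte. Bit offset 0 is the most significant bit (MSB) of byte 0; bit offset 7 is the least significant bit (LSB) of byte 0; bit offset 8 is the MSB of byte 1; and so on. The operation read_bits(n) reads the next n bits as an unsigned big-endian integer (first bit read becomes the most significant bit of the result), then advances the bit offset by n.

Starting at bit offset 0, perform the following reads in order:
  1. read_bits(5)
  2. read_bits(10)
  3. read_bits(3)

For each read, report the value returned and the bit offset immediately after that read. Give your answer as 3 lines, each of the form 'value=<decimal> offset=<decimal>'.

Answer: value=25 offset=5
value=856 offset=15
value=7 offset=18

Derivation:
Read 1: bits[0:5] width=5 -> value=25 (bin 11001); offset now 5 = byte 0 bit 5; 19 bits remain
Read 2: bits[5:15] width=10 -> value=856 (bin 1101011000); offset now 15 = byte 1 bit 7; 9 bits remain
Read 3: bits[15:18] width=3 -> value=7 (bin 111); offset now 18 = byte 2 bit 2; 6 bits remain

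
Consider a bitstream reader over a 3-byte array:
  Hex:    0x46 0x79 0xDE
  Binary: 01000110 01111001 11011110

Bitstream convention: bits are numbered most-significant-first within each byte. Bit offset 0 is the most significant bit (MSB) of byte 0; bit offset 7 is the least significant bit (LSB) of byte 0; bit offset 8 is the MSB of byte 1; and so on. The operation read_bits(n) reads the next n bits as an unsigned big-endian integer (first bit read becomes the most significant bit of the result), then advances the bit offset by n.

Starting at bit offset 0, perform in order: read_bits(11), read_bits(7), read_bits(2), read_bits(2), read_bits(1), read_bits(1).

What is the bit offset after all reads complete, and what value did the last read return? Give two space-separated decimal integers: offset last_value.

Read 1: bits[0:11] width=11 -> value=563 (bin 01000110011); offset now 11 = byte 1 bit 3; 13 bits remain
Read 2: bits[11:18] width=7 -> value=103 (bin 1100111); offset now 18 = byte 2 bit 2; 6 bits remain
Read 3: bits[18:20] width=2 -> value=1 (bin 01); offset now 20 = byte 2 bit 4; 4 bits remain
Read 4: bits[20:22] width=2 -> value=3 (bin 11); offset now 22 = byte 2 bit 6; 2 bits remain
Read 5: bits[22:23] width=1 -> value=1 (bin 1); offset now 23 = byte 2 bit 7; 1 bits remain
Read 6: bits[23:24] width=1 -> value=0 (bin 0); offset now 24 = byte 3 bit 0; 0 bits remain

Answer: 24 0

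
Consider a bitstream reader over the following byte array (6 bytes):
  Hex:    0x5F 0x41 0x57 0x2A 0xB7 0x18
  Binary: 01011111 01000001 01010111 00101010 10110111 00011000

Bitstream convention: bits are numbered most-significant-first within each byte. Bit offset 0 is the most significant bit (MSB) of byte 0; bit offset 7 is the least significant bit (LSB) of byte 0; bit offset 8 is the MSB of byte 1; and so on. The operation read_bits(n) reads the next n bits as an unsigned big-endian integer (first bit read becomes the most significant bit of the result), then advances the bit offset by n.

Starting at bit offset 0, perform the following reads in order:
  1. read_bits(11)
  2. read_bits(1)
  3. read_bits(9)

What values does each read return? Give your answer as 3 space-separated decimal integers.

Answer: 762 0 42

Derivation:
Read 1: bits[0:11] width=11 -> value=762 (bin 01011111010); offset now 11 = byte 1 bit 3; 37 bits remain
Read 2: bits[11:12] width=1 -> value=0 (bin 0); offset now 12 = byte 1 bit 4; 36 bits remain
Read 3: bits[12:21] width=9 -> value=42 (bin 000101010); offset now 21 = byte 2 bit 5; 27 bits remain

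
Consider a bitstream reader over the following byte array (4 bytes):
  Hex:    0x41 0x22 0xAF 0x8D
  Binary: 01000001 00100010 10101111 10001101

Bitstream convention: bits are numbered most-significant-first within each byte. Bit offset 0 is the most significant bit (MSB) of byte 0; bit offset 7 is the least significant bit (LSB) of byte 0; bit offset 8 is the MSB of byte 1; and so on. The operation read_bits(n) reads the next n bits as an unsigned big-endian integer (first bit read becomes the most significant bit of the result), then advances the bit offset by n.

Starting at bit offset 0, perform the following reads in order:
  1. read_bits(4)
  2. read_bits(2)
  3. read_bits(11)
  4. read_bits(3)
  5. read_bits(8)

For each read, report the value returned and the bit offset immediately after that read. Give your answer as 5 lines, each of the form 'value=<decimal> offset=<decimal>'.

Read 1: bits[0:4] width=4 -> value=4 (bin 0100); offset now 4 = byte 0 bit 4; 28 bits remain
Read 2: bits[4:6] width=2 -> value=0 (bin 00); offset now 6 = byte 0 bit 6; 26 bits remain
Read 3: bits[6:17] width=11 -> value=581 (bin 01001000101); offset now 17 = byte 2 bit 1; 15 bits remain
Read 4: bits[17:20] width=3 -> value=2 (bin 010); offset now 20 = byte 2 bit 4; 12 bits remain
Read 5: bits[20:28] width=8 -> value=248 (bin 11111000); offset now 28 = byte 3 bit 4; 4 bits remain

Answer: value=4 offset=4
value=0 offset=6
value=581 offset=17
value=2 offset=20
value=248 offset=28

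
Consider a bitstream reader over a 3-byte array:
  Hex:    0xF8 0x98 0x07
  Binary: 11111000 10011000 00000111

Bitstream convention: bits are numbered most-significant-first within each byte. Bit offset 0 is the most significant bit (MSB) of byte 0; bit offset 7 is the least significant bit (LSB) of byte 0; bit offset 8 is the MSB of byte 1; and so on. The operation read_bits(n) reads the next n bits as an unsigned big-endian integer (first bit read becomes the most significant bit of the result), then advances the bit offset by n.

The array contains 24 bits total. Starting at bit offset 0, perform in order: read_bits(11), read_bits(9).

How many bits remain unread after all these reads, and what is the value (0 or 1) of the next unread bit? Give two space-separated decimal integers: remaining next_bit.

Answer: 4 0

Derivation:
Read 1: bits[0:11] width=11 -> value=1988 (bin 11111000100); offset now 11 = byte 1 bit 3; 13 bits remain
Read 2: bits[11:20] width=9 -> value=384 (bin 110000000); offset now 20 = byte 2 bit 4; 4 bits remain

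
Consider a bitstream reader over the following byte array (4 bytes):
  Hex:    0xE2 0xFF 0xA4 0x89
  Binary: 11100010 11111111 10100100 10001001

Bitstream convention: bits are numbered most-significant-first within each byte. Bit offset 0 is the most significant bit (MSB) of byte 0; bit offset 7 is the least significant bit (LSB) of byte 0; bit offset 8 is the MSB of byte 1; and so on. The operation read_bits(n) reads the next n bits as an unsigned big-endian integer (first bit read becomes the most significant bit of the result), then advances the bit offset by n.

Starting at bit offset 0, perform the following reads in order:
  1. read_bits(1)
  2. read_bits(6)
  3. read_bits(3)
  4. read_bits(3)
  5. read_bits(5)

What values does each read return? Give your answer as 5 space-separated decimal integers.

Read 1: bits[0:1] width=1 -> value=1 (bin 1); offset now 1 = byte 0 bit 1; 31 bits remain
Read 2: bits[1:7] width=6 -> value=49 (bin 110001); offset now 7 = byte 0 bit 7; 25 bits remain
Read 3: bits[7:10] width=3 -> value=3 (bin 011); offset now 10 = byte 1 bit 2; 22 bits remain
Read 4: bits[10:13] width=3 -> value=7 (bin 111); offset now 13 = byte 1 bit 5; 19 bits remain
Read 5: bits[13:18] width=5 -> value=30 (bin 11110); offset now 18 = byte 2 bit 2; 14 bits remain

Answer: 1 49 3 7 30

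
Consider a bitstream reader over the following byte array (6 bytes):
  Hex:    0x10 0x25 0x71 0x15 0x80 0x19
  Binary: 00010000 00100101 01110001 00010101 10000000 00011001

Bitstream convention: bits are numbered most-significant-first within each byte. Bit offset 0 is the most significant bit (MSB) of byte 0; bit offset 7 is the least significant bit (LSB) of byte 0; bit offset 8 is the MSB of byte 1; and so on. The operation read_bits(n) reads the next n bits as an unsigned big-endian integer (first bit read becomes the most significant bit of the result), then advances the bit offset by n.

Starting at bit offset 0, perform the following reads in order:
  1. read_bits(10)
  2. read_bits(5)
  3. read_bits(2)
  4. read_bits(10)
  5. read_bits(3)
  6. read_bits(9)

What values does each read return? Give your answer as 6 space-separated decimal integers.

Read 1: bits[0:10] width=10 -> value=64 (bin 0001000000); offset now 10 = byte 1 bit 2; 38 bits remain
Read 2: bits[10:15] width=5 -> value=18 (bin 10010); offset now 15 = byte 1 bit 7; 33 bits remain
Read 3: bits[15:17] width=2 -> value=2 (bin 10); offset now 17 = byte 2 bit 1; 31 bits remain
Read 4: bits[17:27] width=10 -> value=904 (bin 1110001000); offset now 27 = byte 3 bit 3; 21 bits remain
Read 5: bits[27:30] width=3 -> value=5 (bin 101); offset now 30 = byte 3 bit 6; 18 bits remain
Read 6: bits[30:39] width=9 -> value=192 (bin 011000000); offset now 39 = byte 4 bit 7; 9 bits remain

Answer: 64 18 2 904 5 192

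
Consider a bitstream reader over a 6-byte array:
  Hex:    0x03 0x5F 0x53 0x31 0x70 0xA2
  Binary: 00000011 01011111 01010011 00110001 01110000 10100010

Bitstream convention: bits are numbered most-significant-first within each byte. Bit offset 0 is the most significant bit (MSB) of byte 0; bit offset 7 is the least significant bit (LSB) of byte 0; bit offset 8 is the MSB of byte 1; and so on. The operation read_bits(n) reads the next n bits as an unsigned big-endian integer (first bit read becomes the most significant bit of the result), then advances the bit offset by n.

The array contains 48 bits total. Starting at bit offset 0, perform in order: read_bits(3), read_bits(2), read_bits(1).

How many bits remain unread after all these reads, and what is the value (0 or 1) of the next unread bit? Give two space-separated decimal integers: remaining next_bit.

Answer: 42 1

Derivation:
Read 1: bits[0:3] width=3 -> value=0 (bin 000); offset now 3 = byte 0 bit 3; 45 bits remain
Read 2: bits[3:5] width=2 -> value=0 (bin 00); offset now 5 = byte 0 bit 5; 43 bits remain
Read 3: bits[5:6] width=1 -> value=0 (bin 0); offset now 6 = byte 0 bit 6; 42 bits remain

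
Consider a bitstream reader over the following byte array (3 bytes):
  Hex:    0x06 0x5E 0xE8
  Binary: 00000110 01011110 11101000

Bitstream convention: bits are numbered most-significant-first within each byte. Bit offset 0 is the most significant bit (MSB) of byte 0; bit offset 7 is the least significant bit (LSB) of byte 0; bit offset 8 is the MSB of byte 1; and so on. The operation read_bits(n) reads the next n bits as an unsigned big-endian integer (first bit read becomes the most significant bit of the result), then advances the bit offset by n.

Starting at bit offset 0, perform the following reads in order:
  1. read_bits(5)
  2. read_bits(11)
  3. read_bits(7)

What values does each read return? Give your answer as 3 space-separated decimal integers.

Answer: 0 1630 116

Derivation:
Read 1: bits[0:5] width=5 -> value=0 (bin 00000); offset now 5 = byte 0 bit 5; 19 bits remain
Read 2: bits[5:16] width=11 -> value=1630 (bin 11001011110); offset now 16 = byte 2 bit 0; 8 bits remain
Read 3: bits[16:23] width=7 -> value=116 (bin 1110100); offset now 23 = byte 2 bit 7; 1 bits remain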